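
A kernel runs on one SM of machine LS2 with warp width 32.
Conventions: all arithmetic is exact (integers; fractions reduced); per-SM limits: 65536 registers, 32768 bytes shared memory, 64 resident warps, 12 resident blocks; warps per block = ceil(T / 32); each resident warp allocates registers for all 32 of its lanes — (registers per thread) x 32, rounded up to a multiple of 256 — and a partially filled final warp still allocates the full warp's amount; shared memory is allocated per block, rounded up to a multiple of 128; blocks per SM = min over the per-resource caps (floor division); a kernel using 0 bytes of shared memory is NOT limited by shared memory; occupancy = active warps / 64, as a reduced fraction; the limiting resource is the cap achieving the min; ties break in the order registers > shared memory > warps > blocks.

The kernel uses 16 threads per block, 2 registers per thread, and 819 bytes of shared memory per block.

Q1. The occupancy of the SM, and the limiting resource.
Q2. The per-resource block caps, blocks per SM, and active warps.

Answer: occupancy 3/16, limited by blocks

registers: 256 blocks
shared memory: 36 blocks
warps: 64 blocks
blocks: 12 blocks

Answer: 12 blocks, 12 active warps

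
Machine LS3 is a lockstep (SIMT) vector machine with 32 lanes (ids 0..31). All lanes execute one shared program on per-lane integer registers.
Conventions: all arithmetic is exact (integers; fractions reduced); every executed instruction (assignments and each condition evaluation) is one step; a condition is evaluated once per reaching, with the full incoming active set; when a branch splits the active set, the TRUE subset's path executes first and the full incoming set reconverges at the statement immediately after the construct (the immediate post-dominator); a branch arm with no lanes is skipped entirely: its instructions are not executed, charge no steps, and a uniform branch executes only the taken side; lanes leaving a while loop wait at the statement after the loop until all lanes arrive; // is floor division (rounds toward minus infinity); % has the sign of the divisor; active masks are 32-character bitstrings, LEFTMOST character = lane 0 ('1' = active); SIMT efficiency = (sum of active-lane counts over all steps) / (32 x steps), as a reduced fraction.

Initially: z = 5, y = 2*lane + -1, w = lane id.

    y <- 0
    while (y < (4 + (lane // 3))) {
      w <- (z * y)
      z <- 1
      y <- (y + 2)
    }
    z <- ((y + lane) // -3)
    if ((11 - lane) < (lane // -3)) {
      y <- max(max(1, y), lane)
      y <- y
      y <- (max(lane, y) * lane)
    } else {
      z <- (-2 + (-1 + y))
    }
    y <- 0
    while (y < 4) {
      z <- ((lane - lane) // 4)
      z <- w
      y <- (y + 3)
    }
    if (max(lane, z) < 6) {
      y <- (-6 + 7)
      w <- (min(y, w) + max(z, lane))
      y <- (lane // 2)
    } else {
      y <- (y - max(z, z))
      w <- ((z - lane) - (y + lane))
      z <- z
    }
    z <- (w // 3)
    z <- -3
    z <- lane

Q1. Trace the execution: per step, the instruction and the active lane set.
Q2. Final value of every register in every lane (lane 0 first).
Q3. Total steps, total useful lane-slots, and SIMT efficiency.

step 0: y <- 0                       11111111111111111111111111111111
step 1: eval (y < (4 + (lane // 3))) 11111111111111111111111111111111
step 2: w <- (z * y)                 11111111111111111111111111111111
step 3: z <- 1                       11111111111111111111111111111111
step 4: y <- (y + 2)                 11111111111111111111111111111111
step 5: eval (y < (4 + (lane // 3))) 11111111111111111111111111111111
step 6: w <- (z * y)                 11111111111111111111111111111111
step 7: z <- 1                       11111111111111111111111111111111
step 8: y <- (y + 2)                 11111111111111111111111111111111
step 9: eval (y < (4 + (lane // 3))) 11111111111111111111111111111111
step 10: w <- (z * y)                 00011111111111111111111111111111
step 11: z <- 1                       00011111111111111111111111111111
step 12: y <- (y + 2)                 00011111111111111111111111111111
step 13: eval (y < (4 + (lane // 3))) 00011111111111111111111111111111
step 14: w <- (z * y)                 00000000011111111111111111111111
step 15: z <- 1                       00000000011111111111111111111111
step 16: y <- (y + 2)                 00000000011111111111111111111111
step 17: eval (y < (4 + (lane // 3))) 00000000011111111111111111111111
step 18: w <- (z * y)                 00000000000000011111111111111111
step 19: z <- 1                       00000000000000011111111111111111
step 20: y <- (y + 2)                 00000000000000011111111111111111
step 21: eval (y < (4 + (lane // 3))) 00000000000000011111111111111111
step 22: w <- (z * y)                 00000000000000000000011111111111
step 23: z <- 1                       00000000000000000000011111111111
step 24: y <- (y + 2)                 00000000000000000000011111111111
step 25: eval (y < (4 + (lane // 3))) 00000000000000000000011111111111
step 26: w <- (z * y)                 00000000000000000000000000011111
step 27: z <- 1                       00000000000000000000000000011111
step 28: y <- (y + 2)                 00000000000000000000000000011111
step 29: eval (y < (4 + (lane // 3))) 00000000000000000000000000011111
step 30: z <- ((y + lane) // -3)      11111111111111111111111111111111
step 31: eval ((11 - lane) < (lane // -3)) 11111111111111111111111111111111
step 32: y <- max(max(1, y), lane)    00000000000000000011111111111111
step 33: y <- y                       00000000000000000011111111111111
step 34: y <- (max(lane, y) * lane)   00000000000000000011111111111111
step 35: z <- (-2 + (-1 + y))         11111111111111111100000000000000
step 36: y <- 0                       11111111111111111111111111111111
step 37: eval (y < 4)                 11111111111111111111111111111111
step 38: z <- ((lane - lane) // 4)    11111111111111111111111111111111
step 39: z <- w                       11111111111111111111111111111111
step 40: y <- (y + 3)                 11111111111111111111111111111111
step 41: eval (y < 4)                 11111111111111111111111111111111
step 42: z <- ((lane - lane) // 4)    11111111111111111111111111111111
step 43: z <- w                       11111111111111111111111111111111
step 44: y <- (y + 3)                 11111111111111111111111111111111
step 45: eval (y < 4)                 11111111111111111111111111111111
step 46: eval (max(lane, z) < 6)      11111111111111111111111111111111
step 47: y <- (-6 + 7)                11111100000000000000000000000000
step 48: w <- (min(y, w) + max(z, lane)) 11111100000000000000000000000000
step 49: y <- (lane // 2)             11111100000000000000000000000000
step 50: y <- (y - max(z, z))         00000011111111111111111111111111
step 51: w <- ((z - lane) - (y + lane)) 00000011111111111111111111111111
step 52: z <- z                       00000011111111111111111111111111
step 53: z <- (w // 3)                11111111111111111111111111111111
step 54: z <- -3                      11111111111111111111111111111111
step 55: z <- lane                    11111111111111111111111111111111

Answer: 56 steps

z: 0,1,2,3,4,5,6,7,8,9,10,11,12,13,14,15,16,17,18,19,20,21,22,23,24,25,26,27,28,29,30,31
y: 0,0,1,1,2,2,2,2,2,0,0,0,0,0,0,-2,-2,-2,-2,-2,-2,-4,-4,-4,-4,-4,-4,-6,-6,-6,-6,-6
w: 3,3,3,5,5,6,-10,-12,-14,-12,-14,-16,-18,-20,-22,-20,-22,-24,-26,-28,-30,-28,-30,-32,-34,-36,-38,-36,-38,-40,-42,-44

steps = 56; useful = 1328; efficiency = 1328/1792 = 83/112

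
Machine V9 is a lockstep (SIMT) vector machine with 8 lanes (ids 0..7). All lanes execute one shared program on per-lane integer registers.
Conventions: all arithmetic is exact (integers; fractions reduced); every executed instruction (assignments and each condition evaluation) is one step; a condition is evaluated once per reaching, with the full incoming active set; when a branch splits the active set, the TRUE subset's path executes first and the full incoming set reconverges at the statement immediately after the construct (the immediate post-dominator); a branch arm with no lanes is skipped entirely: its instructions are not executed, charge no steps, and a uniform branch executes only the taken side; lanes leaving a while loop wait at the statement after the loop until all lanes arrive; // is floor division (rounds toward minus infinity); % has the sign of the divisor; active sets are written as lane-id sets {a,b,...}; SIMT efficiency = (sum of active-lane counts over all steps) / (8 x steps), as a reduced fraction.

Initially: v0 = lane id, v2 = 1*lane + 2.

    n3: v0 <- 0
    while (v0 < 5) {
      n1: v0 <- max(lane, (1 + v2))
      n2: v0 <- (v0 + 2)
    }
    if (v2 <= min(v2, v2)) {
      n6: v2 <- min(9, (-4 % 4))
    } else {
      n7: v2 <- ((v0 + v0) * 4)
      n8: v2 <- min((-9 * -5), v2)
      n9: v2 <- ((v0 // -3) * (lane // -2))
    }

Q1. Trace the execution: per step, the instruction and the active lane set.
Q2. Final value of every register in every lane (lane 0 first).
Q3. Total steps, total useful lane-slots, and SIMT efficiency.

step 0: v0 <- 0                      {0,1,2,3,4,5,6,7}
step 1: eval (v0 < 5)                {0,1,2,3,4,5,6,7}
step 2: v0 <- max(lane, (1 + v2))    {0,1,2,3,4,5,6,7}
step 3: v0 <- (v0 + 2)               {0,1,2,3,4,5,6,7}
step 4: eval (v0 < 5)                {0,1,2,3,4,5,6,7}
step 5: eval (v2 <= min(v2, v2))     {0,1,2,3,4,5,6,7}
step 6: v2 <- min(9, (-4 % 4))       {0,1,2,3,4,5,6,7}

Answer: 7 steps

v0: 5,6,7,8,9,10,11,12
v2: 0,0,0,0,0,0,0,0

steps = 7; useful = 56; efficiency = 56/56 = 1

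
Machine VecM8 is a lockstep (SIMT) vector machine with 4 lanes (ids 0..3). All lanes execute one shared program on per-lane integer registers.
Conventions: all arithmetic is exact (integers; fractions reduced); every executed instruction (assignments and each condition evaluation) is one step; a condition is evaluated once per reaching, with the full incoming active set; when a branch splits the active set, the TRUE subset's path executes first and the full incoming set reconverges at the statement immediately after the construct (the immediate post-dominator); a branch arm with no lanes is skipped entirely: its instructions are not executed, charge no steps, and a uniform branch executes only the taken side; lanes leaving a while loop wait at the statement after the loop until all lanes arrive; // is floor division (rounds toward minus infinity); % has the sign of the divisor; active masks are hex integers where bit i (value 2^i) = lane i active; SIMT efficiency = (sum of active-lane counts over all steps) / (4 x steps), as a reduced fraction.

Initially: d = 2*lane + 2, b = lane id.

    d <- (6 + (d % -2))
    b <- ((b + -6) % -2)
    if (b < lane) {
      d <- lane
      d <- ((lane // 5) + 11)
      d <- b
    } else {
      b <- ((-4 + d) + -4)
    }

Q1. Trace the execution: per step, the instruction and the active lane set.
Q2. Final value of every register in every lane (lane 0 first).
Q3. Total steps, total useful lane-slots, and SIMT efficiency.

step 0: d <- (6 + (d % -2))          0xf
step 1: b <- ((b + -6) % -2)         0xf
step 2: eval (b < lane)              0xf
step 3: d <- lane                    0xe
step 4: d <- ((lane // 5) + 11)      0xe
step 5: d <- b                       0xe
step 6: b <- ((-4 + d) + -4)         0x1

Answer: 7 steps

d: 6,-1,0,-1
b: -2,-1,0,-1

steps = 7; useful = 22; efficiency = 22/28 = 11/14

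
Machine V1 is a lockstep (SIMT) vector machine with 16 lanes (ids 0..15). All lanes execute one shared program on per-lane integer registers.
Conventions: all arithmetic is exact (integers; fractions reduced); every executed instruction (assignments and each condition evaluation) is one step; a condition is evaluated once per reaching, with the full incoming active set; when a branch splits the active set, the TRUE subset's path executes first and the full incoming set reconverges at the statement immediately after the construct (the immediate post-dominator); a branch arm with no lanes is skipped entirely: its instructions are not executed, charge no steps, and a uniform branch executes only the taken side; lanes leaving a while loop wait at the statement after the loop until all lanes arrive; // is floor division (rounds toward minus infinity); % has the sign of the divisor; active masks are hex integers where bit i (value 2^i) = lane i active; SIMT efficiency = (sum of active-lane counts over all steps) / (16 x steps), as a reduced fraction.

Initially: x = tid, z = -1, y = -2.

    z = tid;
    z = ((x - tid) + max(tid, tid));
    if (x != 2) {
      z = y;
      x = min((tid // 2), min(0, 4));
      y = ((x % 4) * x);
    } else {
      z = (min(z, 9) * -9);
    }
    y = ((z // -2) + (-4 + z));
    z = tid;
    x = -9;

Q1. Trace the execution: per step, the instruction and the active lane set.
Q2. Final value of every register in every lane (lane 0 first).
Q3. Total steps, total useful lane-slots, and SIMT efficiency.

step 0: z <- tid                     0xffff
step 1: z <- ((x - tid) + max(tid, tid)) 0xffff
step 2: eval (x != 2)                0xffff
step 3: z <- y                       0xfffb
step 4: x <- min((tid // 2), min(0, 4)) 0xfffb
step 5: y <- ((x % 4) * x)           0xfffb
step 6: z <- (min(z, 9) * -9)        0x0004
step 7: y <- ((z // -2) + (-4 + z))  0xffff
step 8: z <- tid                     0xffff
step 9: x <- -9                      0xffff

Answer: 10 steps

x: -9,-9,-9,-9,-9,-9,-9,-9,-9,-9,-9,-9,-9,-9,-9,-9
z: 0,1,2,3,4,5,6,7,8,9,10,11,12,13,14,15
y: -5,-5,-13,-5,-5,-5,-5,-5,-5,-5,-5,-5,-5,-5,-5,-5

steps = 10; useful = 142; efficiency = 142/160 = 71/80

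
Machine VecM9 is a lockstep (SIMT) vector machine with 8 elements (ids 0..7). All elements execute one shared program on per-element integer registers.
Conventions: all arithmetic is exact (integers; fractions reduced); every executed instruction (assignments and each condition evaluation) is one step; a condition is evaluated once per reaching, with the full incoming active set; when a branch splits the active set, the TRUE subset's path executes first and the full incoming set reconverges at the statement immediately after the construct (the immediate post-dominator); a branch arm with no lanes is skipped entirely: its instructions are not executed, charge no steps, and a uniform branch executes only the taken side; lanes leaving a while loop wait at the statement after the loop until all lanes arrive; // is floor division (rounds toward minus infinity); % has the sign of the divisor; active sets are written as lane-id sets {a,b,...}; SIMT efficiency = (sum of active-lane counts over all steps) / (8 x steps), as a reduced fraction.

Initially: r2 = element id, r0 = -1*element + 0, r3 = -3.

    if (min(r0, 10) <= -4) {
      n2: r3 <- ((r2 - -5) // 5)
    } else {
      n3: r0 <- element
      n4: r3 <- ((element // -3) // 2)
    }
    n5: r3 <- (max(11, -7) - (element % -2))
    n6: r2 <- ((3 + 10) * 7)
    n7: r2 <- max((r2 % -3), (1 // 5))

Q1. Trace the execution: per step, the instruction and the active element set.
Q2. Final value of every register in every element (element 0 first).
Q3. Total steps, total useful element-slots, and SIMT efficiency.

step 0: eval (min(r0, 10) <= -4)     {0,1,2,3,4,5,6,7}
step 1: r3 <- ((r2 - -5) // 5)       {4,5,6,7}
step 2: r0 <- element                {0,1,2,3}
step 3: r3 <- ((element // -3) // 2) {0,1,2,3}
step 4: r3 <- (max(11, -7) - (element % -2)) {0,1,2,3,4,5,6,7}
step 5: r2 <- ((3 + 10) * 7)         {0,1,2,3,4,5,6,7}
step 6: r2 <- max((r2 % -3), (1 // 5)) {0,1,2,3,4,5,6,7}

Answer: 7 steps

r2: 0,0,0,0,0,0,0,0
r0: 0,1,2,3,-4,-5,-6,-7
r3: 11,12,11,12,11,12,11,12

steps = 7; useful = 44; efficiency = 44/56 = 11/14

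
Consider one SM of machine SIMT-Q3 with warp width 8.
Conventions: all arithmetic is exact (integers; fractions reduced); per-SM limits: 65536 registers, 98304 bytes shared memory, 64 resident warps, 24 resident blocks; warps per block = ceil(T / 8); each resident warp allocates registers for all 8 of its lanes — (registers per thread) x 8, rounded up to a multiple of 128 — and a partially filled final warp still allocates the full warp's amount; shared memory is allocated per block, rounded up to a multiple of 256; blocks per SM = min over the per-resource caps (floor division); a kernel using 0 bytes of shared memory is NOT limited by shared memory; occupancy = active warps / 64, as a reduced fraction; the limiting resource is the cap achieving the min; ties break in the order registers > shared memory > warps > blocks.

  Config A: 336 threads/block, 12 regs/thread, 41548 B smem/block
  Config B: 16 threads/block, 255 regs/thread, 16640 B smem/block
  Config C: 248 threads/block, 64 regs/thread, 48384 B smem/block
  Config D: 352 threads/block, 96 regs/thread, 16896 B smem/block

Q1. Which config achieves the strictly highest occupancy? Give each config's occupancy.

occupancies: A 21/32, B 5/32, C 31/32, D 11/16

Answer: C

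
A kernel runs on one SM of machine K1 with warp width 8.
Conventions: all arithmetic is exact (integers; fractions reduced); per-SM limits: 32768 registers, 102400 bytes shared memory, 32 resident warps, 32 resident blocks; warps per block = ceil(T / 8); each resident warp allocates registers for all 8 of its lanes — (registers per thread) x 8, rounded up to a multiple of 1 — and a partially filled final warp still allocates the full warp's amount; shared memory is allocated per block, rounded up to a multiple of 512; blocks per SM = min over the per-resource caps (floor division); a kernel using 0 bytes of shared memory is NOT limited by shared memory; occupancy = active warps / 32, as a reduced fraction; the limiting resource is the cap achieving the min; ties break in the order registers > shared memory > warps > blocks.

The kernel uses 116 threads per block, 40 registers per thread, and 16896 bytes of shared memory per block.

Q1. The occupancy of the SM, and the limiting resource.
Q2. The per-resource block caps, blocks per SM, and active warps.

Answer: occupancy 15/16, limited by warps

registers: 6 blocks
shared memory: 6 blocks
warps: 2 blocks
blocks: 32 blocks

Answer: 2 blocks, 30 active warps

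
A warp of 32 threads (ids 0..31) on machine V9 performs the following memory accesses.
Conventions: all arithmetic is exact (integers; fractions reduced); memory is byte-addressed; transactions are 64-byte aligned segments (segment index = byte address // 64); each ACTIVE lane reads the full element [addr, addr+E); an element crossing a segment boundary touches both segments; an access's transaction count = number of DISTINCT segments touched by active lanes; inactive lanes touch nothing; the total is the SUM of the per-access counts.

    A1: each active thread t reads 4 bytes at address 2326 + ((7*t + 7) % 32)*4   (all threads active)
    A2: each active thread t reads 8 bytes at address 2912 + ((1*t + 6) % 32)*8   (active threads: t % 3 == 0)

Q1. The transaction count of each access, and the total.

A1: 3 transactions
A2: 5 transactions

Answer: 3,5; total 8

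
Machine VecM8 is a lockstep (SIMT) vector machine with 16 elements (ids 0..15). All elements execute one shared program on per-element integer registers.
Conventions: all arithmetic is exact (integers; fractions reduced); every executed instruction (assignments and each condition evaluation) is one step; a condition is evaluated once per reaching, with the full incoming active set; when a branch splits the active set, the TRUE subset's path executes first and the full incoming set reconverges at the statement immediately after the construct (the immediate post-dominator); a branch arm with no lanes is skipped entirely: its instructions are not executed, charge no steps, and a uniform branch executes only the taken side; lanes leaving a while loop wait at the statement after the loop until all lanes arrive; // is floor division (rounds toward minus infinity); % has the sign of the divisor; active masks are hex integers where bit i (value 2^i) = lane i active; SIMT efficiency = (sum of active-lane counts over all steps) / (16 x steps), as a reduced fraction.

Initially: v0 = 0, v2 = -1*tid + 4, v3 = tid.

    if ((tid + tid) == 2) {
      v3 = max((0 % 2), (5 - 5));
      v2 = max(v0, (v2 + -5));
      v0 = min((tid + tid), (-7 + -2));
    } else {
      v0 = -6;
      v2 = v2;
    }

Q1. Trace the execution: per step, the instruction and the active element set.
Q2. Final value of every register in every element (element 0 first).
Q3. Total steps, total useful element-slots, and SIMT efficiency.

step 0: eval ((tid + tid) == 2)      0xffff
step 1: v3 <- max((0 % 2), (5 - 5))  0x0002
step 2: v2 <- max(v0, (v2 + -5))     0x0002
step 3: v0 <- min((tid + tid), (-7 + -2)) 0x0002
step 4: v0 <- -6                     0xfffd
step 5: v2 <- v2                     0xfffd

Answer: 6 steps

v0: -6,-9,-6,-6,-6,-6,-6,-6,-6,-6,-6,-6,-6,-6,-6,-6
v2: 4,0,2,1,0,-1,-2,-3,-4,-5,-6,-7,-8,-9,-10,-11
v3: 0,0,2,3,4,5,6,7,8,9,10,11,12,13,14,15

steps = 6; useful = 49; efficiency = 49/96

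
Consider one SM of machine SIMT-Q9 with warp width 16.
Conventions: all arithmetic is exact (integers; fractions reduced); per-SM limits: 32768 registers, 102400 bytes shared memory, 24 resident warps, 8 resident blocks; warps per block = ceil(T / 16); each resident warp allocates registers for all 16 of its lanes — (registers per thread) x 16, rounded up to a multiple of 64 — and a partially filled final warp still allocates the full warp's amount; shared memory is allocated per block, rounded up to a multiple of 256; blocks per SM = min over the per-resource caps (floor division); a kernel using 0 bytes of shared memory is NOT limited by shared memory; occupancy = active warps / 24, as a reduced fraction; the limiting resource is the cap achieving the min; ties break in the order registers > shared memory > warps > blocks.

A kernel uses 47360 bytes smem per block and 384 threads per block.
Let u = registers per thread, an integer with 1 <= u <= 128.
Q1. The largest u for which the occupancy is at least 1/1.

Answer: u = 84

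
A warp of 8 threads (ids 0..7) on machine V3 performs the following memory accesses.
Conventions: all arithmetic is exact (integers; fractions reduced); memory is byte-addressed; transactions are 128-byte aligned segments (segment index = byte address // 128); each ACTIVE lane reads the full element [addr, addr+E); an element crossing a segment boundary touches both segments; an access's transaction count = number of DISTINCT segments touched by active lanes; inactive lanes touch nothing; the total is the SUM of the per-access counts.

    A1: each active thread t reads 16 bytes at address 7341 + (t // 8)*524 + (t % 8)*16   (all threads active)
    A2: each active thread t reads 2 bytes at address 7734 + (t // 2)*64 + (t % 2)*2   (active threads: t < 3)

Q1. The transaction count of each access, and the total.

A1: 2 transactions
A2: 1 transaction

Answer: 2,1; total 3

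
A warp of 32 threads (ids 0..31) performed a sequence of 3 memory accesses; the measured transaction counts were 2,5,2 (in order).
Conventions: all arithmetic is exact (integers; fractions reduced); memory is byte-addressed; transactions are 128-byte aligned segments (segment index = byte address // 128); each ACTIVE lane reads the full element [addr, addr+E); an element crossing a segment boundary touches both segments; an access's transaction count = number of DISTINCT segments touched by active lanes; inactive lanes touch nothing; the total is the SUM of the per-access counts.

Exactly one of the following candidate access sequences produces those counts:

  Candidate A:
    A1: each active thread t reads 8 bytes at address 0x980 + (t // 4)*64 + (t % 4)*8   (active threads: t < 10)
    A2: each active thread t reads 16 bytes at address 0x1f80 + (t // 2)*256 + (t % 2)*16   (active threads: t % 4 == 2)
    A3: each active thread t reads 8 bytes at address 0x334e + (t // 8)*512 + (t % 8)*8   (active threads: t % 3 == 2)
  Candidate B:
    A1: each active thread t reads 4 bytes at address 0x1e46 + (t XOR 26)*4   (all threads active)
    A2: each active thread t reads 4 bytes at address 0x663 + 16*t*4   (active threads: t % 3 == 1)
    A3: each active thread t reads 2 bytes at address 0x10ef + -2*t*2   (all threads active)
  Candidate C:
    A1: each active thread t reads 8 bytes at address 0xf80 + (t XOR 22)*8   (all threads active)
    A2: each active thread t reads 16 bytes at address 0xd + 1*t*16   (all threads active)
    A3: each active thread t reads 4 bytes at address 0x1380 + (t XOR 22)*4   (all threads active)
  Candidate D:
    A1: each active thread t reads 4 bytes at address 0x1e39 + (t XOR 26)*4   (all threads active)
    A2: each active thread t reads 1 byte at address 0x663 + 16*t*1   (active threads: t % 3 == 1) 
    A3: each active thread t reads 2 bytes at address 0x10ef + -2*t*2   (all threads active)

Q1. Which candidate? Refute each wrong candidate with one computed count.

A: A2 gives 8 transactions, not 5
B: A2 gives 11 transactions, not 5
C: A3 gives 1 transaction, not 2
D: all counts match (2,5,2)

Answer: D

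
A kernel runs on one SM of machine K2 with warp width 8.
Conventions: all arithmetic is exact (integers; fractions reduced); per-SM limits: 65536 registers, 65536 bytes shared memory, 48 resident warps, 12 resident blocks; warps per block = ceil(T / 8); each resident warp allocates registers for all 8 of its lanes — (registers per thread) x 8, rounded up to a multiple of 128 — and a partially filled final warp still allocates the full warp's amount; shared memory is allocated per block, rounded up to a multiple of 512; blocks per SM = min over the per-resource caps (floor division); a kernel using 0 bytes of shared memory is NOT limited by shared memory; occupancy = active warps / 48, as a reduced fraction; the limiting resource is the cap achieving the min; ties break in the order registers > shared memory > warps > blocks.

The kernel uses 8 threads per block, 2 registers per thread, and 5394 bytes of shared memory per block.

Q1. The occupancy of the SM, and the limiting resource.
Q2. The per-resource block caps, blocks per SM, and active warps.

Answer: occupancy 11/48, limited by shared memory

registers: 512 blocks
shared memory: 11 blocks
warps: 48 blocks
blocks: 12 blocks

Answer: 11 blocks, 11 active warps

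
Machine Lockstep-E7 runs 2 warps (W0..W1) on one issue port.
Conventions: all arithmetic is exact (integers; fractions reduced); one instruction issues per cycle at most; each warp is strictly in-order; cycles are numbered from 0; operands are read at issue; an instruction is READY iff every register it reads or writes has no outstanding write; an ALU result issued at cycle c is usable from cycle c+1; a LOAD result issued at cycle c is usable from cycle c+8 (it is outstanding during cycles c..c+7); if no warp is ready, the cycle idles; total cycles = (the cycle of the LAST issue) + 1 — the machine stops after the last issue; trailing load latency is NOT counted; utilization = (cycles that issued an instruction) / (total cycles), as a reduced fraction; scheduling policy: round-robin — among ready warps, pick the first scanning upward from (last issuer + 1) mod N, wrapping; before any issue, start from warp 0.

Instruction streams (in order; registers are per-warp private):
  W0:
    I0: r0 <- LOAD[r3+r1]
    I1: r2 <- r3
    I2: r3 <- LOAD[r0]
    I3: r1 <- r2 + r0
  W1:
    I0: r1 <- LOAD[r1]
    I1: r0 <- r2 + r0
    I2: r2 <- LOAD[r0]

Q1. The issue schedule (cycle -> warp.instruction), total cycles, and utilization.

cycle 0: W0.I0
cycle 1: W1.I0
cycle 2: W0.I1
cycle 3: W1.I1
cycle 4: W1.I2
cycle 5: idle
cycle 6: idle
cycle 7: idle
cycle 8: W0.I2
cycle 9: W0.I3

Answer: 10 cycles, utilization 7/10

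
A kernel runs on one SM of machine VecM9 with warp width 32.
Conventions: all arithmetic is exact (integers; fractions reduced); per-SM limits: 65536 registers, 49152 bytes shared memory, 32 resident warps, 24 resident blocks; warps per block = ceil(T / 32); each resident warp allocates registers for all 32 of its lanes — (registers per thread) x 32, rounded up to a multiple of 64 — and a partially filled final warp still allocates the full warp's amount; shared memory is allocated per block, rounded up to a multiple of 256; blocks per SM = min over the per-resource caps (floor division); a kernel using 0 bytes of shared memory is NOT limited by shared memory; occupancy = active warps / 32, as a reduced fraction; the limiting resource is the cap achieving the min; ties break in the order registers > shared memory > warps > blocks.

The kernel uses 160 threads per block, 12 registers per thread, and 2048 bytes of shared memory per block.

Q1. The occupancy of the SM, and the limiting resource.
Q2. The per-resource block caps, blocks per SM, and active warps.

Answer: occupancy 15/16, limited by warps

registers: 34 blocks
shared memory: 24 blocks
warps: 6 blocks
blocks: 24 blocks

Answer: 6 blocks, 30 active warps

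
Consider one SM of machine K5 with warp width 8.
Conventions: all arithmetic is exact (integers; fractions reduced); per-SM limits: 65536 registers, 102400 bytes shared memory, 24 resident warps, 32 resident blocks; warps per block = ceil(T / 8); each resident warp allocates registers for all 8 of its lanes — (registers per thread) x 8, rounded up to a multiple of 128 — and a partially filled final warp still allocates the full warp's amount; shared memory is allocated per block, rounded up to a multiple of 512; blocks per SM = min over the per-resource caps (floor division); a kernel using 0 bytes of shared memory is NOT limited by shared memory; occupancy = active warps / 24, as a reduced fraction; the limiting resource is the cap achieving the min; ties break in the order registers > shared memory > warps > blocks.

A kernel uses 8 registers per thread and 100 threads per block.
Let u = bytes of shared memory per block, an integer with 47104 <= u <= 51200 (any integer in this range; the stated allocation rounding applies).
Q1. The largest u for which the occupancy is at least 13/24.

Answer: u = 51200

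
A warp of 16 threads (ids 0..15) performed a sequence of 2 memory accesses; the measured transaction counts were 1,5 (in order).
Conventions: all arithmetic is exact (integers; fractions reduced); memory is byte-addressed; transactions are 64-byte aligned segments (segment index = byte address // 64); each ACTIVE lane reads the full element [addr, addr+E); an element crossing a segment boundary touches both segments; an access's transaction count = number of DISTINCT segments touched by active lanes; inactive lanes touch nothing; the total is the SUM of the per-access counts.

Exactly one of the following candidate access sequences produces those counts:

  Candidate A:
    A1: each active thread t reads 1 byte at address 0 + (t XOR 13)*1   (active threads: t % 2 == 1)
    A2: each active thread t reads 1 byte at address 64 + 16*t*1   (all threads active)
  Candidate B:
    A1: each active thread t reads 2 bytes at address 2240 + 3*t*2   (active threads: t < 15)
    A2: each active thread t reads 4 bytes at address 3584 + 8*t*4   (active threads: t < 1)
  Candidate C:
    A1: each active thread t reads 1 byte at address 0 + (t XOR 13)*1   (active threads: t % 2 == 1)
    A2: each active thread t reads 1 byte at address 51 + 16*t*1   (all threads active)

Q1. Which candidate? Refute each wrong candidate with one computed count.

A: A2 gives 4 transactions, not 5
B: A1 gives 2 transactions, not 1
C: all counts match (1,5)

Answer: C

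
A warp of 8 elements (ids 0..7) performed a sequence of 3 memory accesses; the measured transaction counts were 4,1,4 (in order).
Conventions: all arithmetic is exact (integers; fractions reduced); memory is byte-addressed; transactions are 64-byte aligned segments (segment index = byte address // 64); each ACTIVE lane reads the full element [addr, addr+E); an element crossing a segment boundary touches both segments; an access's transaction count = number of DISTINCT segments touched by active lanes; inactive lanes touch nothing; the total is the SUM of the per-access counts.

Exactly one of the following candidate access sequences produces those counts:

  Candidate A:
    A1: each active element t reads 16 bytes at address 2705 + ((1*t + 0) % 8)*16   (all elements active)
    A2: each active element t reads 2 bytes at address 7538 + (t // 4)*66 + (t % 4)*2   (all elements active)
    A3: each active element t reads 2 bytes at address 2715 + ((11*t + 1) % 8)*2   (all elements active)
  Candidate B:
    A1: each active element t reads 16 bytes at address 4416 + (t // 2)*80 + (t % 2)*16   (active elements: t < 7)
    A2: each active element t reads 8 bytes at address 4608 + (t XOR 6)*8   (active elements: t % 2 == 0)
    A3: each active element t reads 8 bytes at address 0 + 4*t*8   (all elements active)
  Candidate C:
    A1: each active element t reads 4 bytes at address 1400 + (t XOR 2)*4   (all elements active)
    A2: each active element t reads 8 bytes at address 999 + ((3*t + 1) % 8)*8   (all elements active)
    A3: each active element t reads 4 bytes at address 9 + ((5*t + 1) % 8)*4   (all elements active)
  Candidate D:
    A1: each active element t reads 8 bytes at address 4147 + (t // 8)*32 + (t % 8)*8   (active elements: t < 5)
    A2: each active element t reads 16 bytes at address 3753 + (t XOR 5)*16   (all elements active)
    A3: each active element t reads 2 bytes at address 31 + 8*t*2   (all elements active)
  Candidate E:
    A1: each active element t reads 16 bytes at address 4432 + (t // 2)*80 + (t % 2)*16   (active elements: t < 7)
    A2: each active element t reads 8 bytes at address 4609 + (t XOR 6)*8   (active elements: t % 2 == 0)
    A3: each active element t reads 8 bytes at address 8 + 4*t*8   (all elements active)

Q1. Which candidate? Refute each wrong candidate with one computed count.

A: A1 gives 3 transactions, not 4
C: A1 gives 2 transactions, not 4
D: A1 gives 2 transactions, not 4
E: A1 gives 5 transactions, not 4
B: all counts match (4,1,4)

Answer: B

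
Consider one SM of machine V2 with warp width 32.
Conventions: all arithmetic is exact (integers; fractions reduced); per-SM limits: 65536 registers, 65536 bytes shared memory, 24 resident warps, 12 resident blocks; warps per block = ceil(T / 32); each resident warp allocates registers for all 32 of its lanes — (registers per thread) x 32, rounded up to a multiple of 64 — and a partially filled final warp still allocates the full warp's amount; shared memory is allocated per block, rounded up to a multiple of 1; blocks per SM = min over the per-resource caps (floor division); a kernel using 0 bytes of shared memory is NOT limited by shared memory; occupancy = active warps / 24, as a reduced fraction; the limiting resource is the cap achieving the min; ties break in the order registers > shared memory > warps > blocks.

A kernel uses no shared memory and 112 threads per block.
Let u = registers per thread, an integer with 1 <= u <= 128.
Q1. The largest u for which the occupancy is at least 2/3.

Answer: u = 128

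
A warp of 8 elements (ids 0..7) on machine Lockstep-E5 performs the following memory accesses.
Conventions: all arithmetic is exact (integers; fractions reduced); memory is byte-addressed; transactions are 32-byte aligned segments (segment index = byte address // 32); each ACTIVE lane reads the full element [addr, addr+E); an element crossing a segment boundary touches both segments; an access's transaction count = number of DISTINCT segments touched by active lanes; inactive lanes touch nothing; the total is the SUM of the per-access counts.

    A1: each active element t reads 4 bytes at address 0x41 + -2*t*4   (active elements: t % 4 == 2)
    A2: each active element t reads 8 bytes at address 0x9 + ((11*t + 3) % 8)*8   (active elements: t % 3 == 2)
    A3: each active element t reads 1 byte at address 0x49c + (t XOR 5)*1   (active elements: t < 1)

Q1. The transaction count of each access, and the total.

A1: 2 transactions
A2: 2 transactions
A3: 1 transaction

Answer: 2,2,1; total 5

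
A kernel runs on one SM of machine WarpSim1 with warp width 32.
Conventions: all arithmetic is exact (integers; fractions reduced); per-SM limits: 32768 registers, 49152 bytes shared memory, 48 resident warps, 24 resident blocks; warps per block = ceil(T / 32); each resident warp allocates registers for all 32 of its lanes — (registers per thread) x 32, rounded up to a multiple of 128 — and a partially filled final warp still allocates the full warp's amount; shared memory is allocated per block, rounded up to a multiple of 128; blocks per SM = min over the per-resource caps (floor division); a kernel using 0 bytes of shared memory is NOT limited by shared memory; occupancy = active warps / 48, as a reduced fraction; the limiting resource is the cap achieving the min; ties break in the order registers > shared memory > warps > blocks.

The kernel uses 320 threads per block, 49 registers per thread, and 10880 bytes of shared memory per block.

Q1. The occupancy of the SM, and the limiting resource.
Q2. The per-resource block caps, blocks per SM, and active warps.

Answer: occupancy 5/24, limited by registers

registers: 1 block
shared memory: 4 blocks
warps: 4 blocks
blocks: 24 blocks

Answer: 1 block, 10 active warps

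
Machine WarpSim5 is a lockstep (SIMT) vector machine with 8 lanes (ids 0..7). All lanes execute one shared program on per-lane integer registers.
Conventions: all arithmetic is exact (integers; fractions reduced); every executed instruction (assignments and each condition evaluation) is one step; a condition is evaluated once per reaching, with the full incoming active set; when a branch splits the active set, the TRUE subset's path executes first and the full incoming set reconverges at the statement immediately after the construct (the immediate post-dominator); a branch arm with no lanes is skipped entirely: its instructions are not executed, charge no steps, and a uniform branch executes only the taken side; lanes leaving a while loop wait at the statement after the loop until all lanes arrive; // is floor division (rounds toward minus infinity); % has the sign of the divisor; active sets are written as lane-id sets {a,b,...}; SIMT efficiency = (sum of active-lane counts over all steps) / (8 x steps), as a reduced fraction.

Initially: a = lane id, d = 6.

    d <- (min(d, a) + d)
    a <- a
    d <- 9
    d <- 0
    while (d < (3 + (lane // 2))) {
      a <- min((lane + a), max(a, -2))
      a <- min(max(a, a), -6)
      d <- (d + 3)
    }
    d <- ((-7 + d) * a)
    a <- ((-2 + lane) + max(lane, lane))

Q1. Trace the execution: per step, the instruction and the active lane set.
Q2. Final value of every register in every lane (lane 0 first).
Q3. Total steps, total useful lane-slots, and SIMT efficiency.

step 0: d <- (min(d, a) + d)         {0,1,2,3,4,5,6,7}
step 1: a <- a                       {0,1,2,3,4,5,6,7}
step 2: d <- 9                       {0,1,2,3,4,5,6,7}
step 3: d <- 0                       {0,1,2,3,4,5,6,7}
step 4: eval (d < (3 + (lane // 2))) {0,1,2,3,4,5,6,7}
step 5: a <- min((lane + a), max(a, -2)) {0,1,2,3,4,5,6,7}
step 6: a <- min(max(a, a), -6)      {0,1,2,3,4,5,6,7}
step 7: d <- (d + 3)                 {0,1,2,3,4,5,6,7}
step 8: eval (d < (3 + (lane // 2))) {0,1,2,3,4,5,6,7}
step 9: a <- min((lane + a), max(a, -2)) {2,3,4,5,6,7}
step 10: a <- min(max(a, a), -6)      {2,3,4,5,6,7}
step 11: d <- (d + 3)                 {2,3,4,5,6,7}
step 12: eval (d < (3 + (lane // 2))) {2,3,4,5,6,7}
step 13: d <- ((-7 + d) * a)          {0,1,2,3,4,5,6,7}
step 14: a <- ((-2 + lane) + max(lane, lane)) {0,1,2,3,4,5,6,7}

Answer: 15 steps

a: -2,0,2,4,6,8,10,12
d: 24,24,6,6,6,6,6,6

steps = 15; useful = 112; efficiency = 112/120 = 14/15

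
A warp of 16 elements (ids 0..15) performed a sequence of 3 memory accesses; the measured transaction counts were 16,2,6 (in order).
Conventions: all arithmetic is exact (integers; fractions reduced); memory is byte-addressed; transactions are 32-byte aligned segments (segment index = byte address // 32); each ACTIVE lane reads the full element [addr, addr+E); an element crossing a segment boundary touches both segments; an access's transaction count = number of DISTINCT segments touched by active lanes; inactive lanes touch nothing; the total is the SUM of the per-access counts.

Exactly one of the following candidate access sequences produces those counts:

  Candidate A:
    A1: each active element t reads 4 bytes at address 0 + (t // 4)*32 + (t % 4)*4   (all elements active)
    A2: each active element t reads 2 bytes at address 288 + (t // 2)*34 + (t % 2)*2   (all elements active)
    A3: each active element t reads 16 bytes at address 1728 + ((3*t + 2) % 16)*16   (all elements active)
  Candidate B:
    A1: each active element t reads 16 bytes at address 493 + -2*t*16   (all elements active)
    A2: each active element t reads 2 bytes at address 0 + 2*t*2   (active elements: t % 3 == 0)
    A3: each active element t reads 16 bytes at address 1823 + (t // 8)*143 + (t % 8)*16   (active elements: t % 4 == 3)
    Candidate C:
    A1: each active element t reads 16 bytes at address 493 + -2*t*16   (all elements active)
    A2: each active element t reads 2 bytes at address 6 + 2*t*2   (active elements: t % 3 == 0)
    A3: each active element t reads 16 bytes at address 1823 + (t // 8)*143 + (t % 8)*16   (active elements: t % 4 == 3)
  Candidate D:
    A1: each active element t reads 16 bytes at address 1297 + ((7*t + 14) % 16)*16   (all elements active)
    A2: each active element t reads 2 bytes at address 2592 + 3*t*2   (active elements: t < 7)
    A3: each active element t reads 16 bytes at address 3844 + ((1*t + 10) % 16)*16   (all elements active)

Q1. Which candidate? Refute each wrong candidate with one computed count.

A: A1 gives 4 transactions, not 16
C: A2 gives 3 transactions, not 2
D: A1 gives 9 transactions, not 16
B: all counts match (16,2,6)

Answer: B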